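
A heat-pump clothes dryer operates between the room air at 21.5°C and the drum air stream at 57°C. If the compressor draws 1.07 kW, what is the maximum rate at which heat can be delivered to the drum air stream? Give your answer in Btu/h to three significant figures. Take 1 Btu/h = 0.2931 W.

In absolute terms T_C = 294.65 K and T_H = 330.15 K, so ΔT = 35.50 K.
COP_Carnot = T_H/ΔT = 330.15/35.50 = 9.300.
Q̇_max = COP_Carnot × Ẇ = 9.300 × 1.070 kW = 9.951 kW = 33950 Btu/h.

34000 Btu/h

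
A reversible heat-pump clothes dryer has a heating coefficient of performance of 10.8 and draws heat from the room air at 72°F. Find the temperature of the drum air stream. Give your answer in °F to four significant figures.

126.3 °F

COP_HP = T_H/(T_H − T_C) rearranges to T_H = COP·T_C/(COP − 1).
With T_C = 295.37 K, T_H = 10.8 × 295.37/9.800 = 325.51 K.
Converting, 325.51 K = 126.25°F.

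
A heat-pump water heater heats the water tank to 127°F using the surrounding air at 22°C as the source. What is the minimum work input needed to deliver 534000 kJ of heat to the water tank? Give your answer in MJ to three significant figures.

50.4 MJ

In absolute terms T_C = 295.15 K and T_H = 325.93 K, so ΔT = 30.78 K.
The reversible limit is COP_HP = T_H/ΔT = 10.59, so W_min = Q_H/COP = Q_H·ΔT/T_H.
W_min = 534000 × 30.78/325.93 = 50430 kJ = 50.43 MJ.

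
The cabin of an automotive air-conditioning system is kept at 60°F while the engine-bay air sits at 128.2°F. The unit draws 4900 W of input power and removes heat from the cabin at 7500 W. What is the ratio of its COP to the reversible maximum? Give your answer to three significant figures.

COP_actual = Q̇_C/Ẇ = 7500/4900 = 1.531.
In absolute terms T_C = 288.71 K and T_H = 326.59 K, so ΔT = 37.89 K.
COP_Carnot = T_C/ΔT = 288.71/37.89 = 7.620.
η_II = COP_actual/COP_Carnot = 1.531/7.620 = 0.2009.

0.201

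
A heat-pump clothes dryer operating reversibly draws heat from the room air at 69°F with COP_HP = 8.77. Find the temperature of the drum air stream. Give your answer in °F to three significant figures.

137 °F

COP_HP = T_H/(T_H − T_C) rearranges to T_H = COP·T_C/(COP − 1).
With T_C = 293.71 K, T_H = 8.77 × 293.71/7.770 = 331.51 K.
Converting, 331.51 K = 137.04°F.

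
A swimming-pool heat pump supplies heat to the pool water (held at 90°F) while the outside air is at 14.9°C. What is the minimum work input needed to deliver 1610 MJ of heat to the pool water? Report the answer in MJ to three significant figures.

In absolute terms T_C = 288.05 K and T_H = 305.37 K, so ΔT = 17.32 K.
The reversible limit is COP_HP = T_H/ΔT = 17.63, so W_min = Q_H/COP = Q_H·ΔT/T_H.
W_min = 1610 × 17.32/305.37 = 91.33 MJ.

91.3 MJ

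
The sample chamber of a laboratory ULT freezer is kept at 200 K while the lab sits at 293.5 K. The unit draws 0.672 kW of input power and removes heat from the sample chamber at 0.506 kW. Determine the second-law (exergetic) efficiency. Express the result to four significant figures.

COP_actual = Q̇_C/Ẇ = 0.5060/0.6720 = 0.7530.
The reservoir spacing is ΔT = 293.5 − 200 = 93.50 K.
COP_Carnot = T_C/ΔT = 200.00/93.50 = 2.139.
η_II = COP_actual/COP_Carnot = 0.7530/2.139 = 0.3520.

0.3520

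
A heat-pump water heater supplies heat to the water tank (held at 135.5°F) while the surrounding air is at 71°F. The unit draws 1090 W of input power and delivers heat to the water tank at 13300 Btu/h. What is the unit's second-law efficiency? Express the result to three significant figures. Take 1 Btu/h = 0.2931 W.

Converting, Q̇_H = 13300 Btu/h = 3898 W, so COP_actual = Q̇_H/Ẇ = 3898/1090 = 3.576.
In absolute terms T_C = 294.82 K and T_H = 330.65 K, so ΔT = 35.83 K.
COP_Carnot = T_H/ΔT = 330.65/35.83 = 9.227.
η_II = COP_actual/COP_Carnot = 3.576/9.227 = 0.3876.

0.388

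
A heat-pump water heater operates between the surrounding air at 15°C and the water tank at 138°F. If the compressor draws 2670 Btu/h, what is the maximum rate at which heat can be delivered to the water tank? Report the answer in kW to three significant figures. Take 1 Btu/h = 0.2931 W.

In absolute terms T_C = 288.15 K and T_H = 332.04 K, so ΔT = 43.89 K.
COP_Carnot = T_H/ΔT = 332.04/43.89 = 7.565.
Q̇_max = COP_Carnot × Ẇ = 7.565 × 2670 Btu/h = 20200 Btu/h = 5.921 kW.

5.92 kW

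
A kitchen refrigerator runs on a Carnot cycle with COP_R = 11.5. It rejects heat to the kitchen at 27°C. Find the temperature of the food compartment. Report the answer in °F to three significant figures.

37.4 °F

For a Carnot refrigerator COP_R = T_C/(T_H − T_C), so T_C = COP·T_H/(1 + COP).
With T_H = 300.15 K, T_C = 11.5 × 300.15/12.50 = 276.14 K.
Converting, 276.14 K = 37.38°F.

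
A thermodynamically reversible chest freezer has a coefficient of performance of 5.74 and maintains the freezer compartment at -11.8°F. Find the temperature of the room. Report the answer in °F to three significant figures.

66.2 °F

COP_R = T_C/(T_H − T_C) gives T_H − T_C = T_C/COP.
With T_C = 248.82 K, T_H = 248.82 × (1 + 1/5.74) = 292.16 K.
Converting, 292.16 K = 66.23°F.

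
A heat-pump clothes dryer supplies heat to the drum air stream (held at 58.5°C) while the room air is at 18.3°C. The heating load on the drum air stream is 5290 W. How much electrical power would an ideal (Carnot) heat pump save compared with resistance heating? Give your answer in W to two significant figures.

In absolute terms T_C = 291.45 K and T_H = 331.65 K, so ΔT = 40.20 K.
COP_Carnot = T_H/ΔT = 331.65/40.20 = 8.250.
Resistance heating needs Ẇ_res = Q̇_H = 5290 W; the reversible heat pump needs only Ẇ_hp = Q̇_H/COP = 641.2 W.
Saving = 5290 − 641.2 = 4649 W.

4600 W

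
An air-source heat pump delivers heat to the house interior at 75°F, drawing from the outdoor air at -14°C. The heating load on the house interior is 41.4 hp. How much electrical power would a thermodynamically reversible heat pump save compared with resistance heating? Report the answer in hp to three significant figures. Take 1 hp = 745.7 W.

In absolute terms T_C = 259.15 K and T_H = 297.04 K, so ΔT = 37.89 K.
COP_Carnot = T_H/ΔT = 297.04/37.89 = 7.840.
Resistance heating needs Ẇ_res = Q̇_H = 41.40 hp; the reversible heat pump needs only Ẇ_hp = Q̇_H/COP = 5.281 hp.
Saving = 41.40 − 5.281 = 36.12 hp.

36.1 hp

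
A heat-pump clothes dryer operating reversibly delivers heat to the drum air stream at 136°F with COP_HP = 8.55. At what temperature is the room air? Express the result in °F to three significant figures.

COP_HP = T_H/(T_H − T_C) gives T_H − T_C = T_H/COP.
With T_H = 330.93 K, T_C = 330.93 × (1 − 1/8.55) = 292.22 K.
Converting, 292.22 K = 66.33°F.

66.3 °F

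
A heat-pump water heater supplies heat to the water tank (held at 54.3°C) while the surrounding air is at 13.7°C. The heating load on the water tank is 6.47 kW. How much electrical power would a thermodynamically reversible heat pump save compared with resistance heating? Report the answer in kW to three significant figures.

In absolute terms T_C = 286.85 K and T_H = 327.45 K, so ΔT = 40.60 K.
COP_Carnot = T_H/ΔT = 327.45/40.60 = 8.065.
Resistance heating needs Ẇ_res = Q̇_H = 6.470 kW; the reversible heat pump needs only Ẇ_hp = Q̇_H/COP = 0.8022 kW.
Saving = 6.470 − 0.8022 = 5.668 kW.

5.67 kW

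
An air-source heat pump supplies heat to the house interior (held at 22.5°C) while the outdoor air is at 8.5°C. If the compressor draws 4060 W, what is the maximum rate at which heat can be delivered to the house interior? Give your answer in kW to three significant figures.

85.7 kW

In absolute terms T_C = 281.65 K and T_H = 295.65 K, so ΔT = 14.00 K.
COP_Carnot = T_H/ΔT = 295.65/14.00 = 21.12.
Q̇_max = COP_Carnot × Ẇ = 21.12 × 4060 W = 85740 W = 85.74 kW.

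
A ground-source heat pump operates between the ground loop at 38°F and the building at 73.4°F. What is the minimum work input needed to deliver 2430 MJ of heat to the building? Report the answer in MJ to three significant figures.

In absolute terms T_C = 276.48 K and T_H = 296.15 K, so ΔT = 19.67 K.
The reversible limit is COP_HP = T_H/ΔT = 15.06, so W_min = Q_H/COP = Q_H·ΔT/T_H.
W_min = 2430 × 19.67/296.15 = 161.4 MJ.

161 MJ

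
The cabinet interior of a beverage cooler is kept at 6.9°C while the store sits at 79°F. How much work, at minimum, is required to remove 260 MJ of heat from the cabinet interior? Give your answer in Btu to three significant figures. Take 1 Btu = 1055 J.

In absolute terms T_C = 280.05 K and T_H = 299.26 K, so ΔT = 19.21 K.
The reversible limit is COP_R = T_C/ΔT = 14.58, so W_min = Q_C/COP = Q_C·ΔT/T_C.
W_min = 260.0 × 19.21/280.05 = 17.84 MJ = 16910 Btu.

16900 Btu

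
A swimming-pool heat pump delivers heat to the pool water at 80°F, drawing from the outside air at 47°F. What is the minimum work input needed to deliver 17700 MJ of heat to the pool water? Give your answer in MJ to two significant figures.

In absolute terms T_C = 281.48 K and T_H = 299.82 K, so ΔT = 18.33 K.
The reversible limit is COP_HP = T_H/ΔT = 16.35, so W_min = Q_H/COP = Q_H·ΔT/T_H.
W_min = 17700 × 18.33/299.82 = 1082 MJ.

1100 MJ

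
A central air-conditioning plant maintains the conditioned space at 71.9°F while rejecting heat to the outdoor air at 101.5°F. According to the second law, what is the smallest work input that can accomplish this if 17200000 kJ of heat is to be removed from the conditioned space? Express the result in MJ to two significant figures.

In absolute terms T_C = 295.32 K and T_H = 311.76 K, so ΔT = 16.44 K.
The reversible limit is COP_R = T_C/ΔT = 17.96, so W_min = Q_C/COP = Q_C·ΔT/T_C.
W_min = 17200000 × 16.44/295.32 = 957800 kJ = 957.8 MJ.

960 MJ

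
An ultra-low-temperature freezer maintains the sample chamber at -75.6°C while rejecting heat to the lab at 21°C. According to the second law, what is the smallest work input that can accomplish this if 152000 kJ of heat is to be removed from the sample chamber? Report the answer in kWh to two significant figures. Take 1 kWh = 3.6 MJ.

In absolute terms T_C = 197.55 K and T_H = 294.15 K, so ΔT = 96.60 K.
The reversible limit is COP_R = T_C/ΔT = 2.045, so W_min = Q_C/COP = Q_C·ΔT/T_C.
W_min = 152000 × 96.60/197.55 = 74330 kJ = 20.65 kWh.

21 kWh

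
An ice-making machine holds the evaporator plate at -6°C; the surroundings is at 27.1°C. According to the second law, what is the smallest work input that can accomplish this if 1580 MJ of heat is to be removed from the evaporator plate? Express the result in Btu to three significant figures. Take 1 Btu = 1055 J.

186000 Btu

In absolute terms T_C = 267.15 K and T_H = 300.25 K, so ΔT = 33.10 K.
The reversible limit is COP_R = T_C/ΔT = 8.071, so W_min = Q_C/COP = Q_C·ΔT/T_C.
W_min = 1580 × 33.10/267.15 = 195.8 MJ = 185600 Btu.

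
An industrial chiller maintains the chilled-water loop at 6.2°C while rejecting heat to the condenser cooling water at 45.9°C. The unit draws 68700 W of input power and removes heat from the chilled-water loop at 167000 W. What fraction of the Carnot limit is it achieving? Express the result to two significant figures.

COP_actual = Q̇_C/Ẇ = 167000/68700 = 2.431.
In absolute terms T_C = 279.35 K and T_H = 319.05 K, so ΔT = 39.70 K.
COP_Carnot = T_C/ΔT = 279.35/39.70 = 7.037.
η_II = COP_actual/COP_Carnot = 2.431/7.037 = 0.3455.

0.35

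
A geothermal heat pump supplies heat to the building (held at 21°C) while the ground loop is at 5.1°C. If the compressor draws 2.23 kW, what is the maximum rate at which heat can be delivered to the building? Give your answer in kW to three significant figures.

41.3 kW

In absolute terms T_C = 278.25 K and T_H = 294.15 K, so ΔT = 15.90 K.
COP_Carnot = T_H/ΔT = 294.15/15.90 = 18.50.
Q̇_max = COP_Carnot × Ẇ = 18.50 × 2.230 kW = 41.26 kW.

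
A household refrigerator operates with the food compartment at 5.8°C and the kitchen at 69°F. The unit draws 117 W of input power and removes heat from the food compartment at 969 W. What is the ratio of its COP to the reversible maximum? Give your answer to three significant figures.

COP_actual = Q̇_C/Ẇ = 969.0/117.0 = 8.282.
In absolute terms T_C = 278.95 K and T_H = 293.71 K, so ΔT = 14.76 K.
COP_Carnot = T_C/ΔT = 278.95/14.76 = 18.90.
η_II = COP_actual/COP_Carnot = 8.282/18.90 = 0.4381.

0.438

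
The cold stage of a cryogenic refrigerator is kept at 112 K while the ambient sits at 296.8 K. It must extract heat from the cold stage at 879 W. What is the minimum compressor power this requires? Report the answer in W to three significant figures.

1450 W

The reservoir spacing is ΔT = 296.8 − 112 = 184.8 K.
COP_Carnot = T_C/ΔT = 112.00/184.8 = 0.6061.
Ẇ_min = Q̇/COP_Carnot = 879.0/0.6061 = 1450 W.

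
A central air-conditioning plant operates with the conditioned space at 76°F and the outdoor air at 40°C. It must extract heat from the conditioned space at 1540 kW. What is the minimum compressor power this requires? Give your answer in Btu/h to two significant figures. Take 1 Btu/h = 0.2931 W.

270000 Btu/h

In absolute terms T_C = 297.59 K and T_H = 313.15 K, so ΔT = 15.56 K.
COP_Carnot = T_C/ΔT = 297.59/15.56 = 19.13.
Ẇ_min = Q̇/COP_Carnot = 1540/19.13 = 80.50 kW = 274600 Btu/h.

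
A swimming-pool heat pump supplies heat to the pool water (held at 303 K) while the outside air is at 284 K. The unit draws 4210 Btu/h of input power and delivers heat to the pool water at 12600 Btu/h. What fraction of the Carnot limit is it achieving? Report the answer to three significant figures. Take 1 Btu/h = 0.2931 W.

0.188

COP_actual = Q̇_H/Ẇ = 12600/4210 = 2.993.
The reservoir spacing is ΔT = 303 − 284 = 19.00 K.
COP_Carnot = T_H/ΔT = 303.00/19.00 = 15.95.
η_II = COP_actual/COP_Carnot = 2.993/15.95 = 0.1877.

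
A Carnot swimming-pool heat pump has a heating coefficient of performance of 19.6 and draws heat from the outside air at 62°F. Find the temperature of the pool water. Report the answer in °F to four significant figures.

90.05 °F

COP_HP = T_H/(T_H − T_C) rearranges to T_H = COP·T_C/(COP − 1).
With T_C = 289.82 K, T_H = 19.6 × 289.82/18.60 = 305.40 K.
Converting, 305.40 K = 90.05°F.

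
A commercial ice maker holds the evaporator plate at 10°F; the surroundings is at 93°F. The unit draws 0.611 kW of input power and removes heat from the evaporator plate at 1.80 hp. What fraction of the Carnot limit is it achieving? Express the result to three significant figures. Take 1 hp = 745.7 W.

Converting, Q̇_C = 1.800 hp = 1.342 kW, so COP_actual = Q̇_C/Ẇ = 1.342/0.6110 = 2.197.
In absolute terms T_C = 260.93 K and T_H = 307.04 K, so ΔT = 46.11 K.
COP_Carnot = T_C/ΔT = 260.93/46.11 = 5.659.
η_II = COP_actual/COP_Carnot = 2.197/5.659 = 0.3882.

0.388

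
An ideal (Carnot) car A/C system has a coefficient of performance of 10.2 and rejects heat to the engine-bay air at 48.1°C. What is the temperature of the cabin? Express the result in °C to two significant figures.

19 °C

For a Carnot refrigerator COP_R = T_C/(T_H − T_C), so T_C = COP·T_H/(1 + COP).
With T_H = 321.25 K, T_C = 10.2 × 321.25/11.20 = 292.57 K.
Converting, 292.57 K = 19.42°C.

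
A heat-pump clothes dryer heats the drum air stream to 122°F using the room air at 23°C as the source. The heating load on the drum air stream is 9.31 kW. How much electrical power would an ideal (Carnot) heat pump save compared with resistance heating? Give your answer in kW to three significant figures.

In absolute terms T_C = 296.15 K and T_H = 323.15 K, so ΔT = 27.00 K.
COP_Carnot = T_H/ΔT = 323.15/27.00 = 11.97.
Resistance heating needs Ẇ_res = Q̇_H = 9.310 kW; the reversible heat pump needs only Ẇ_hp = Q̇_H/COP = 0.7779 kW.
Saving = 9.310 − 0.7779 = 8.532 kW.

8.53 kW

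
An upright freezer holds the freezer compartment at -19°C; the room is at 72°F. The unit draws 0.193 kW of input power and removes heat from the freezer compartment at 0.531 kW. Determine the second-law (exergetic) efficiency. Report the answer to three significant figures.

COP_actual = Q̇_C/Ẇ = 0.5310/0.1930 = 2.751.
In absolute terms T_C = 254.15 K and T_H = 295.37 K, so ΔT = 41.22 K.
COP_Carnot = T_C/ΔT = 254.15/41.22 = 6.165.
η_II = COP_actual/COP_Carnot = 2.751/6.165 = 0.4463.

0.446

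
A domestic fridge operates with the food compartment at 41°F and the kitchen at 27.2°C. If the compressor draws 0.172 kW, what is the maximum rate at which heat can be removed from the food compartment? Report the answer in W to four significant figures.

2155 W

In absolute terms T_C = 278.15 K and T_H = 300.35 K, so ΔT = 22.20 K.
COP_Carnot = T_C/ΔT = 278.15/22.20 = 12.53.
Q̇_max = COP_Carnot × Ẇ = 12.53 × 0.1720 kW = 2.155 kW = 2155 W.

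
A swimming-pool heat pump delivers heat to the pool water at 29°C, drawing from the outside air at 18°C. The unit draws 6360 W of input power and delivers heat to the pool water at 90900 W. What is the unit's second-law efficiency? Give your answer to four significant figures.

COP_actual = Q̇_H/Ẇ = 90900/6360 = 14.29.
In absolute terms T_C = 291.15 K and T_H = 302.15 K, so ΔT = 11.00 K.
COP_Carnot = T_H/ΔT = 302.15/11.00 = 27.47.
η_II = COP_actual/COP_Carnot = 14.29/27.47 = 0.5203.

0.5203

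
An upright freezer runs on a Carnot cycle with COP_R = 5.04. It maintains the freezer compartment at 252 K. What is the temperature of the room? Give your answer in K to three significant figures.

302 K

COP_R = T_C/(T_H − T_C) gives T_H − T_C = T_C/COP.
With T_C = 252.00 K, T_H = 252.00 × (1 + 1/5.04) = 302.00 K.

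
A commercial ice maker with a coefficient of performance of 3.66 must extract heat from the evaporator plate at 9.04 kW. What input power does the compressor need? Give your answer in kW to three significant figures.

Ẇ = Q̇_C/COP = 9.040/3.66 = 2.470 kW.

2.47 kW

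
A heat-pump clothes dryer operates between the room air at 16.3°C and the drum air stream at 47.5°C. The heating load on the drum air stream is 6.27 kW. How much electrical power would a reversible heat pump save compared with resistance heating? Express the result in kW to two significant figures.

In absolute terms T_C = 289.45 K and T_H = 320.65 K, so ΔT = 31.20 K.
COP_Carnot = T_H/ΔT = 320.65/31.20 = 10.28.
Resistance heating needs Ẇ_res = Q̇_H = 6.270 kW; the reversible heat pump needs only Ẇ_hp = Q̇_H/COP = 0.6101 kW.
Saving = 6.270 − 0.6101 = 5.660 kW.

5.7 kW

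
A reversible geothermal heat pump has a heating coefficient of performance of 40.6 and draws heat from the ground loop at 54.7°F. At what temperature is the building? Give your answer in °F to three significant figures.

67.7 °F

COP_HP = T_H/(T_H − T_C) rearranges to T_H = COP·T_C/(COP − 1).
With T_C = 285.76 K, T_H = 40.6 × 285.76/39.60 = 292.98 K.
Converting, 292.98 K = 67.69°F.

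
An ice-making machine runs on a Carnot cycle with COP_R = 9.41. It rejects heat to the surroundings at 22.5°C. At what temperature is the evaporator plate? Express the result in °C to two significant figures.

For a Carnot refrigerator COP_R = T_C/(T_H − T_C), so T_C = COP·T_H/(1 + COP).
With T_H = 295.65 K, T_C = 9.41 × 295.65/10.41 = 267.25 K.
Converting, 267.25 K = -5.90°C.

-5.9 °C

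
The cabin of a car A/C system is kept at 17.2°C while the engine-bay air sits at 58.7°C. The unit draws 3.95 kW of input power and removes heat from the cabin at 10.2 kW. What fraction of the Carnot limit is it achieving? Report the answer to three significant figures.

0.369

COP_actual = Q̇_C/Ẇ = 10.20/3.950 = 2.582.
In absolute terms T_C = 290.35 K and T_H = 331.85 K, so ΔT = 41.50 K.
COP_Carnot = T_C/ΔT = 290.35/41.50 = 6.996.
η_II = COP_actual/COP_Carnot = 2.582/6.996 = 0.3691.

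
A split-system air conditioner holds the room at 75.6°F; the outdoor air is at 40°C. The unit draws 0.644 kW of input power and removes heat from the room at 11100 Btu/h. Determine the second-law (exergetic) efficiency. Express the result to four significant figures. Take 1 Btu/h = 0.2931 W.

0.2680

Converting, Q̇_C = 11100 Btu/h = 3.253 kW, so COP_actual = Q̇_C/Ẇ = 3.253/0.6440 = 5.052.
In absolute terms T_C = 297.37 K and T_H = 313.15 K, so ΔT = 15.78 K.
COP_Carnot = T_C/ΔT = 297.37/15.78 = 18.85.
η_II = COP_actual/COP_Carnot = 5.052/18.85 = 0.2680.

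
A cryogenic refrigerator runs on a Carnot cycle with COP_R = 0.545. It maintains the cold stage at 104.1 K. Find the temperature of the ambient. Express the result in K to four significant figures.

COP_R = T_C/(T_H − T_C) gives T_H − T_C = T_C/COP.
With T_C = 104.10 K, T_H = 104.10 × (1 + 1/0.545) = 295.11 K.

295.1 K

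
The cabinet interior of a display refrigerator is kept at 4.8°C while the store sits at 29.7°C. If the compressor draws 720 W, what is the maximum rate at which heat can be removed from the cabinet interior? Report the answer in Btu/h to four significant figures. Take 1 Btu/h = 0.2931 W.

In absolute terms T_C = 277.95 K and T_H = 302.85 K, so ΔT = 24.90 K.
COP_Carnot = T_C/ΔT = 277.95/24.90 = 11.16.
Q̇_max = COP_Carnot × Ẇ = 11.16 × 720.0 W = 8037 W = 27420 Btu/h.

27420 Btu/h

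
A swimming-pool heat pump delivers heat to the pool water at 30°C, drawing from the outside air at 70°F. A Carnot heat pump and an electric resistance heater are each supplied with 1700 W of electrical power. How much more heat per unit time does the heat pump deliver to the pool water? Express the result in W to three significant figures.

56300 W

In absolute terms T_C = 294.26 K and T_H = 303.15 K, so ΔT = 8.889 K.
COP_Carnot = T_H/ΔT = 303.15/8.889 = 34.10.
The heat pump delivers Q̇_H = COP × Ẇ = 57980 W; the resistance heater delivers Ẇ = 1700 W.
Extra = (COP − 1)·Ẇ = 56280 W.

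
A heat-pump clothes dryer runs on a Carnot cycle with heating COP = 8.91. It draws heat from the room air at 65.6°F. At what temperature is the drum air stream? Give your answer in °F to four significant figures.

COP_HP = T_H/(T_H − T_C) rearranges to T_H = COP·T_C/(COP − 1).
With T_C = 291.82 K, T_H = 8.91 × 291.82/7.910 = 328.71 K.
Converting, 328.71 K = 132.01°F.

132.0 °F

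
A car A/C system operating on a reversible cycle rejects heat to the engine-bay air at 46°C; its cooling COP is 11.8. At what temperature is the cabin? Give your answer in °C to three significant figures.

21.1 °C

For a Carnot refrigerator COP_R = T_C/(T_H − T_C), so T_C = COP·T_H/(1 + COP).
With T_H = 319.15 K, T_C = 11.8 × 319.15/12.80 = 294.22 K.
Converting, 294.22 K = 21.07°C.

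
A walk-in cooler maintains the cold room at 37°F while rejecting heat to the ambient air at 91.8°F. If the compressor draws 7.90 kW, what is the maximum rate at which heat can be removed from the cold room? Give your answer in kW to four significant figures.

In absolute terms T_C = 275.93 K and T_H = 306.37 K, so ΔT = 30.44 K.
COP_Carnot = T_C/ΔT = 275.93/30.44 = 9.063.
Q̇_max = COP_Carnot × Ẇ = 9.063 × 7.900 kW = 71.60 kW.

71.60 kW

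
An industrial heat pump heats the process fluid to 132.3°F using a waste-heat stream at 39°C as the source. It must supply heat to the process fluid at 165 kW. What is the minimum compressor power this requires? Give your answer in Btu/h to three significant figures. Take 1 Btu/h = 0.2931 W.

In absolute terms T_C = 312.15 K and T_H = 328.87 K, so ΔT = 16.72 K.
COP_Carnot = T_H/ΔT = 328.87/16.72 = 19.67.
Ẇ_min = Q̇/COP_Carnot = 165.0/19.67 = 8.390 kW = 28620 Btu/h.

28600 Btu/h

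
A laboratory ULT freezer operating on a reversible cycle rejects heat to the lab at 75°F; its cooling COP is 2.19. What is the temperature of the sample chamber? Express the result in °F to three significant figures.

For a Carnot refrigerator COP_R = T_C/(T_H − T_C), so T_C = COP·T_H/(1 + COP).
With T_H = 297.04 K, T_C = 2.19 × 297.04/3.190 = 203.92 K.
Converting, 203.92 K = -92.61°F.

-92.6 °F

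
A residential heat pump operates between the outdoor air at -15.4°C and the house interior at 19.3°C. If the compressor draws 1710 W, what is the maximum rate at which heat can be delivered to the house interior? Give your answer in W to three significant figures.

14400 W

In absolute terms T_C = 257.75 K and T_H = 292.45 K, so ΔT = 34.70 K.
COP_Carnot = T_H/ΔT = 292.45/34.70 = 8.428.
Q̇_max = COP_Carnot × Ẇ = 8.428 × 1710 W = 14410 W.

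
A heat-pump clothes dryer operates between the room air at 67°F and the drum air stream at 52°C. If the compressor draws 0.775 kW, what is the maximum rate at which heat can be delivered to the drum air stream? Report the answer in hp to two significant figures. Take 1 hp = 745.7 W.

10 hp

In absolute terms T_C = 292.59 K and T_H = 325.15 K, so ΔT = 32.56 K.
COP_Carnot = T_H/ΔT = 325.15/32.56 = 9.988.
Q̇_max = COP_Carnot × Ẇ = 9.988 × 0.7750 kW = 7.740 kW = 10.38 hp.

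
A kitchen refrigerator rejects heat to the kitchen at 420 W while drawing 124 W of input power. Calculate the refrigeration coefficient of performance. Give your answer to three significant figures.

2.39

The first law gives Q̇_H = Q̇_C + Ẇ, so the three rates are Q̇_C = 296.0, Q̇_H = 420.0, Ẇ = 124.0 W.
COP_R = Q̇_C/Ẇ = 296.0/124.0 = 2.387.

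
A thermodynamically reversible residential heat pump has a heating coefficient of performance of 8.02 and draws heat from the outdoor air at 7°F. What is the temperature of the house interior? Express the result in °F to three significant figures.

73.5 °F

COP_HP = T_H/(T_H − T_C) rearranges to T_H = COP·T_C/(COP − 1).
With T_C = 259.26 K, T_H = 8.02 × 259.26/7.020 = 296.19 K.
Converting, 296.19 K = 73.48°F.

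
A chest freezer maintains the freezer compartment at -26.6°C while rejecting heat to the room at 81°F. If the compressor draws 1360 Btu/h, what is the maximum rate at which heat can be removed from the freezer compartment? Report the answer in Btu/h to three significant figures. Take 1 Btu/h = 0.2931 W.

6230 Btu/h

In absolute terms T_C = 246.55 K and T_H = 300.37 K, so ΔT = 53.82 K.
COP_Carnot = T_C/ΔT = 246.55/53.82 = 4.581.
Q̇_max = COP_Carnot × Ẇ = 4.581 × 1360 Btu/h = 6230 Btu/h.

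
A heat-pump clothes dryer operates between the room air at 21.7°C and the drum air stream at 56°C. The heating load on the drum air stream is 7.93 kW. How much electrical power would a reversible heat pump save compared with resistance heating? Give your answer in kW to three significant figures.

In absolute terms T_C = 294.85 K and T_H = 329.15 K, so ΔT = 34.30 K.
COP_Carnot = T_H/ΔT = 329.15/34.30 = 9.596.
Resistance heating needs Ẇ_res = Q̇_H = 7.930 kW; the reversible heat pump needs only Ẇ_hp = Q̇_H/COP = 0.8264 kW.
Saving = 7.930 − 0.8264 = 7.104 kW.

7.10 kW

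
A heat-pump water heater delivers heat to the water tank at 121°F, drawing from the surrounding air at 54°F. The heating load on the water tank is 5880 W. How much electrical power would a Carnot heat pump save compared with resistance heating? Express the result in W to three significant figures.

In absolute terms T_C = 285.37 K and T_H = 322.59 K, so ΔT = 37.22 K.
COP_Carnot = T_H/ΔT = 322.59/37.22 = 8.667.
Resistance heating needs Ẇ_res = Q̇_H = 5880 W; the reversible heat pump needs only Ẇ_hp = Q̇_H/COP = 678.5 W.
Saving = 5880 − 678.5 = 5202 W.

5200 W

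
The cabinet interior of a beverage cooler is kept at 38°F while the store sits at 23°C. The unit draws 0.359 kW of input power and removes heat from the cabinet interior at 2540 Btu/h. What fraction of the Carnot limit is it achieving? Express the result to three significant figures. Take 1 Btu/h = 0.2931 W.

0.148

Converting, Q̇_C = 2540 Btu/h = 0.7445 kW, so COP_actual = Q̇_C/Ẇ = 0.7445/0.3590 = 2.074.
In absolute terms T_C = 276.48 K and T_H = 296.15 K, so ΔT = 19.67 K.
COP_Carnot = T_C/ΔT = 276.48/19.67 = 14.06.
η_II = COP_actual/COP_Carnot = 2.074/14.06 = 0.1475.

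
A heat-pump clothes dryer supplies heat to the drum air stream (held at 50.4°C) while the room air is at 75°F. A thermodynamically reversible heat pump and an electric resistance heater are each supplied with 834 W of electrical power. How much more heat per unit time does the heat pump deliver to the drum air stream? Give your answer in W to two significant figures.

9300 W

In absolute terms T_C = 297.04 K and T_H = 323.55 K, so ΔT = 26.51 K.
COP_Carnot = T_H/ΔT = 323.55/26.51 = 12.20.
The heat pump delivers Q̇_H = COP × Ẇ = 10180 W; the resistance heater delivers Ẇ = 834.0 W.
Extra = (COP − 1)·Ẇ = 9344 W.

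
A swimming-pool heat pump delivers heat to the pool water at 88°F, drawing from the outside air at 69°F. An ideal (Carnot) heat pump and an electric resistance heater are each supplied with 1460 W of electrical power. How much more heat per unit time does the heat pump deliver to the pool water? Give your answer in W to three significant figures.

40600 W

In absolute terms T_C = 293.71 K and T_H = 304.26 K, so ΔT = 10.56 K.
COP_Carnot = T_H/ΔT = 304.26/10.56 = 28.82.
The heat pump delivers Q̇_H = COP × Ẇ = 42080 W; the resistance heater delivers Ẇ = 1460 W.
Extra = (COP − 1)·Ẇ = 40620 W.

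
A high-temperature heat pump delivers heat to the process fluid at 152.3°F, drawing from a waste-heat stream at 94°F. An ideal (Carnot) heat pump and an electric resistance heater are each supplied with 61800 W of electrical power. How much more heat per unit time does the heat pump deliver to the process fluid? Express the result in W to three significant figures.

In absolute terms T_C = 307.59 K and T_H = 339.98 K, so ΔT = 32.39 K.
COP_Carnot = T_H/ΔT = 339.98/32.39 = 10.50.
The heat pump delivers Q̇_H = COP × Ẇ = 648700 W; the resistance heater delivers Ẇ = 61800 W.
Extra = (COP − 1)·Ẇ = 586900 W.

587000 W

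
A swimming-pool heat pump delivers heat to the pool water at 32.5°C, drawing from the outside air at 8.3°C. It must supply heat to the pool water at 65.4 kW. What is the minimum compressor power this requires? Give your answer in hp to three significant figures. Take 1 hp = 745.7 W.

6.94 hp

In absolute terms T_C = 281.45 K and T_H = 305.65 K, so ΔT = 24.20 K.
COP_Carnot = T_H/ΔT = 305.65/24.20 = 12.63.
Ẇ_min = Q̇/COP_Carnot = 65.40/12.63 = 5.178 kW = 6.944 hp.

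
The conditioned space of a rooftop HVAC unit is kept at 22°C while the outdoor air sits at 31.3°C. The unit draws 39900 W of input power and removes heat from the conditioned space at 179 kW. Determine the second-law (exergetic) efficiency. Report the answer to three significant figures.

Converting, Q̇_C = 179.0 kW = 179000 W, so COP_actual = Q̇_C/Ẇ = 179000/39900 = 4.486.
In absolute terms T_C = 295.15 K and T_H = 304.45 K, so ΔT = 9.300 K.
COP_Carnot = T_C/ΔT = 295.15/9.300 = 31.74.
η_II = COP_actual/COP_Carnot = 4.486/31.74 = 0.1414.

0.141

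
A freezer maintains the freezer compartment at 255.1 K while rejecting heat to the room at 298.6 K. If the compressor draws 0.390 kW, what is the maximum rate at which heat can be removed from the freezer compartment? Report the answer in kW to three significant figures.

The reservoir spacing is ΔT = 298.6 − 255.1 = 43.50 K.
COP_Carnot = T_C/ΔT = 255.10/43.50 = 5.864.
Q̇_max = COP_Carnot × Ẇ = 5.864 × 0.3900 kW = 2.287 kW.

2.29 kW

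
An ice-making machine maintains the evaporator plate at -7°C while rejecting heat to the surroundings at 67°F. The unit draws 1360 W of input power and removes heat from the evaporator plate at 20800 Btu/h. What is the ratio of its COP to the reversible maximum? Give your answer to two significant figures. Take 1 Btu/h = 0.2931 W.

Converting, Q̇_C = 20800 Btu/h = 6096 W, so COP_actual = Q̇_C/Ẇ = 6096/1360 = 4.483.
In absolute terms T_C = 266.15 K and T_H = 292.59 K, so ΔT = 26.44 K.
COP_Carnot = T_C/ΔT = 266.15/26.44 = 10.06.
η_II = COP_actual/COP_Carnot = 4.483/10.06 = 0.4454.

0.45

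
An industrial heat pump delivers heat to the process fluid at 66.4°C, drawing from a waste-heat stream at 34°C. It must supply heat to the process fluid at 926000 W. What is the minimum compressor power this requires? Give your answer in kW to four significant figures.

88.36 kW

In absolute terms T_C = 307.15 K and T_H = 339.55 K, so ΔT = 32.40 K.
COP_Carnot = T_H/ΔT = 339.55/32.40 = 10.48.
Ẇ_min = Q̇/COP_Carnot = 926000/10.48 = 88360 W = 88.36 kW.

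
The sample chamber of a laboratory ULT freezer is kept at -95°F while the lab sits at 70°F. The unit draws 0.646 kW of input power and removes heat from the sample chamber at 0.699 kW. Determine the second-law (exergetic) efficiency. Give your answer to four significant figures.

0.4896

COP_actual = Q̇_C/Ẇ = 0.6990/0.6460 = 1.082.
In absolute terms T_C = 202.59 K and T_H = 294.26 K, so ΔT = 91.67 K.
COP_Carnot = T_C/ΔT = 202.59/91.67 = 2.210.
η_II = COP_actual/COP_Carnot = 1.082/2.210 = 0.4896.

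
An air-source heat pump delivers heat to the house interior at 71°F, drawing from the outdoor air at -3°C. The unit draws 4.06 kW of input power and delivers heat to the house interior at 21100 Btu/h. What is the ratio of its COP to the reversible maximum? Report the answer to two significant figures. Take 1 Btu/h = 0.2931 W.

0.13

Converting, Q̇_H = 21100 Btu/h = 6.184 kW, so COP_actual = Q̇_H/Ẇ = 6.184/4.060 = 1.523.
In absolute terms T_C = 270.15 K and T_H = 294.82 K, so ΔT = 24.67 K.
COP_Carnot = T_H/ΔT = 294.82/24.67 = 11.95.
η_II = COP_actual/COP_Carnot = 1.523/11.95 = 0.1274.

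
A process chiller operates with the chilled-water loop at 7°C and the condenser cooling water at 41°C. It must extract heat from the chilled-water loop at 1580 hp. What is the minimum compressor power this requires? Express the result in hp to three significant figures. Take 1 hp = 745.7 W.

In absolute terms T_C = 280.15 K and T_H = 314.15 K, so ΔT = 34.00 K.
COP_Carnot = T_C/ΔT = 280.15/34.00 = 8.240.
Ẇ_min = Q̇/COP_Carnot = 1580/8.240 = 191.8 hp.

192 hp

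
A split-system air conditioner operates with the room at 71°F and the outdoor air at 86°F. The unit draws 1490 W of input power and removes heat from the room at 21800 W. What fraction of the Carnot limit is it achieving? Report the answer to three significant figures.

0.414

COP_actual = Q̇_C/Ẇ = 21800/1490 = 14.63.
In absolute terms T_C = 294.82 K and T_H = 303.15 K, so ΔT = 8.333 K.
COP_Carnot = T_C/ΔT = 294.82/8.333 = 35.38.
η_II = COP_actual/COP_Carnot = 14.63/35.38 = 0.4136.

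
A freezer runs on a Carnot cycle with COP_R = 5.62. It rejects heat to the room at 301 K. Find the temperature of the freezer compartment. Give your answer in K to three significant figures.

For a Carnot refrigerator COP_R = T_C/(T_H − T_C), so T_C = COP·T_H/(1 + COP).
With T_H = 301.00 K, T_C = 5.62 × 301.00/6.620 = 255.53 K.

256 K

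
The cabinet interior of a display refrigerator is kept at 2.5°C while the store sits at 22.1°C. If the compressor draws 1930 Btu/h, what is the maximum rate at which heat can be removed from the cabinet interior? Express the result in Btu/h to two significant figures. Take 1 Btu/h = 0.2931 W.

In absolute terms T_C = 275.65 K and T_H = 295.25 K, so ΔT = 19.60 K.
COP_Carnot = T_C/ΔT = 275.65/19.60 = 14.06.
Q̇_max = COP_Carnot × Ẇ = 14.06 × 1930 Btu/h = 27140 Btu/h.

27000 Btu/h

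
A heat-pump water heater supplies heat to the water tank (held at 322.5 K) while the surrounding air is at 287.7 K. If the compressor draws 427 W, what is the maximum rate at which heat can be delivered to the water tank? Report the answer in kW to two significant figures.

The reservoir spacing is ΔT = 322.5 − 287.7 = 34.80 K.
COP_Carnot = T_H/ΔT = 322.50/34.80 = 9.267.
Q̇_max = COP_Carnot × Ẇ = 9.267 × 427.0 W = 3957 W = 3.957 kW.

4.0 kW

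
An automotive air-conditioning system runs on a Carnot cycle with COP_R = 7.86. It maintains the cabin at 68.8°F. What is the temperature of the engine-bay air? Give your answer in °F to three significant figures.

COP_R = T_C/(T_H − T_C) gives T_H − T_C = T_C/COP.
With T_C = 293.59 K, T_H = 293.59 × (1 + 1/7.86) = 330.95 K.
Converting, 330.95 K = 136.04°F.

136 °F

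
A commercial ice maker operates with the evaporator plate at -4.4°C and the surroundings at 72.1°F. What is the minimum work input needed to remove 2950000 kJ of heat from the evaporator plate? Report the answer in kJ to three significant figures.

In absolute terms T_C = 268.75 K and T_H = 295.43 K, so ΔT = 26.68 K.
The reversible limit is COP_R = T_C/ΔT = 10.07, so W_min = Q_C/COP = Q_C·ΔT/T_C.
W_min = 2950000 × 26.68/268.75 = 292800 kJ.

293000 kJ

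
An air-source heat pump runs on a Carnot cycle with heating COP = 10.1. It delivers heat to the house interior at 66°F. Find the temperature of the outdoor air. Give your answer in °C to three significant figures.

-10.0 °C

COP_HP = T_H/(T_H − T_C) gives T_H − T_C = T_H/COP.
With T_H = 292.04 K, T_C = 292.04 × (1 − 1/10.1) = 263.12 K.
Converting, 263.12 K = -10.03°C.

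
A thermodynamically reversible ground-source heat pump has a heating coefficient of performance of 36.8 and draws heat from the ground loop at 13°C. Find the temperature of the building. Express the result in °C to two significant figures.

COP_HP = T_H/(T_H − T_C) rearranges to T_H = COP·T_C/(COP − 1).
With T_C = 286.15 K, T_H = 36.8 × 286.15/35.80 = 294.14 K.
Converting, 294.14 K = 20.99°C.

21 °C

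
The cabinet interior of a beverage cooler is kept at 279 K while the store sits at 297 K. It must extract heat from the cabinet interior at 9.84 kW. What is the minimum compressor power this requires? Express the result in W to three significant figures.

635 W

The reservoir spacing is ΔT = 297 − 279 = 18.00 K.
COP_Carnot = T_C/ΔT = 279.00/18.00 = 15.50.
Ẇ_min = Q̇/COP_Carnot = 9.840/15.50 = 0.6348 kW = 634.8 W.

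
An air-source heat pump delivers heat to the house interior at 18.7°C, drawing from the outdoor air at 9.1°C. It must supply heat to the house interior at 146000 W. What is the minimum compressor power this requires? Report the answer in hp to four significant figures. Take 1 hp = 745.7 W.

In absolute terms T_C = 282.25 K and T_H = 291.85 K, so ΔT = 9.600 K.
COP_Carnot = T_H/ΔT = 291.85/9.600 = 30.40.
Ẇ_min = Q̇/COP_Carnot = 146000/30.40 = 4802 W = 6.440 hp.

6.440 hp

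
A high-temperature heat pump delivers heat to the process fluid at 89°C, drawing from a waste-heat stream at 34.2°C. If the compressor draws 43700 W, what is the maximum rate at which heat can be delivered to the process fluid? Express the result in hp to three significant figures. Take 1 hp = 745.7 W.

In absolute terms T_C = 307.35 K and T_H = 362.15 K, so ΔT = 54.80 K.
COP_Carnot = T_H/ΔT = 362.15/54.80 = 6.609.
Q̇_max = COP_Carnot × Ẇ = 6.609 × 43700 W = 288800 W = 387.3 hp.

387 hp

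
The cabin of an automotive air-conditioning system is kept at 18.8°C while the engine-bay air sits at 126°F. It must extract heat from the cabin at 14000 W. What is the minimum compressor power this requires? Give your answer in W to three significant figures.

In absolute terms T_C = 291.95 K and T_H = 325.37 K, so ΔT = 33.42 K.
COP_Carnot = T_C/ΔT = 291.95/33.42 = 8.735.
Ẇ_min = Q̇/COP_Carnot = 14000/8.735 = 1603 W.

1600 W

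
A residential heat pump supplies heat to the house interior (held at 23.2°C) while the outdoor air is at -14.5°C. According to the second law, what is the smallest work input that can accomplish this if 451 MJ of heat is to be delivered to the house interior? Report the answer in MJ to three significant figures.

57.4 MJ

In absolute terms T_C = 258.65 K and T_H = 296.35 K, so ΔT = 37.70 K.
The reversible limit is COP_HP = T_H/ΔT = 7.861, so W_min = Q_H/COP = Q_H·ΔT/T_H.
W_min = 451.0 × 37.70/296.35 = 57.37 MJ.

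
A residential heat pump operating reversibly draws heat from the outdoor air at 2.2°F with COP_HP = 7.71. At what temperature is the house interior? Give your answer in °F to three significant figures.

COP_HP = T_H/(T_H − T_C) rearranges to T_H = COP·T_C/(COP − 1).
With T_C = 256.59 K, T_H = 7.71 × 256.59/6.710 = 294.84 K.
Converting, 294.84 K = 71.03°F.

71.0 °F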